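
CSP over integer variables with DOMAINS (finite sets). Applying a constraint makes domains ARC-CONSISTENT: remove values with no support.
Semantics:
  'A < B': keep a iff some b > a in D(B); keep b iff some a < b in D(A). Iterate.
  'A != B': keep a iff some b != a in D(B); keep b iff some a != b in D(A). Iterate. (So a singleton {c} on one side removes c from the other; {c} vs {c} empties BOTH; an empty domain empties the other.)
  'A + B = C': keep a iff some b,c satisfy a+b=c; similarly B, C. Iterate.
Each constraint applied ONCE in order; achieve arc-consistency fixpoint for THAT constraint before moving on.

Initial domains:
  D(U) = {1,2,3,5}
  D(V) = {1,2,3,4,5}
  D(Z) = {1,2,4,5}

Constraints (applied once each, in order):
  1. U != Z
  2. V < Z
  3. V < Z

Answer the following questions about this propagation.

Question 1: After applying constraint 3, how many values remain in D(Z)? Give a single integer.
Constraint 1 (U != Z) on D(U)={1,2,3,5} D(Z)={1,2,4,5}: no change
Constraint 2 (V < Z) on D(V)={1,2,3,4,5} D(Z)={1,2,4,5}: V {1,2,3,4,5}->{1,2,3,4}; Z {1,2,4,5}->{2,4,5}
Constraint 3 (V < Z) on D(V)={1,2,3,4} D(Z)={2,4,5}: no change
So after constraint 3: D(Z)={2,4,5}, size = 3

Answer: 3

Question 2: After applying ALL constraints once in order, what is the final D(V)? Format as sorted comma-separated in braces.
Answer: {1,2,3,4}

Derivation:
Constraint 1 (U != Z) on D(U)={1,2,3,5} D(Z)={1,2,4,5}: no change
Constraint 2 (V < Z) on D(V)={1,2,3,4,5} D(Z)={1,2,4,5}: V {1,2,3,4,5}->{1,2,3,4}; Z {1,2,4,5}->{2,4,5}
Constraint 3 (V < Z) on D(V)={1,2,3,4} D(Z)={2,4,5}: no change
So after all 3 constraints: D(V) = {1,2,3,4}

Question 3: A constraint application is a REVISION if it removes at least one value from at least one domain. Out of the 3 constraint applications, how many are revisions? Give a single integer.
Answer: 1

Derivation:
Constraint 1 (U != Z) on D(U)={1,2,3,5} D(Z)={1,2,4,5}: no change => not a revision
Constraint 2 (V < Z) on D(V)={1,2,3,4,5} D(Z)={1,2,4,5}: V {1,2,3,4,5}->{1,2,3,4}; Z {1,2,4,5}->{2,4,5} => REVISION
Constraint 3 (V < Z) on D(V)={1,2,3,4} D(Z)={2,4,5}: no change => not a revision
Total revisions = 1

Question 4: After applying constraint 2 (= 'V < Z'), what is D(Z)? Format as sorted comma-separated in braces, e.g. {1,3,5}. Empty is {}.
Answer: {2,4,5}

Derivation:
Constraint 1 (U != Z) on D(U)={1,2,3,5} D(Z)={1,2,4,5}: no change
Constraint 2 (V < Z) on D(V)={1,2,3,4,5} D(Z)={1,2,4,5}: V {1,2,3,4,5}->{1,2,3,4}; Z {1,2,4,5}->{2,4,5}
So after constraint 2: D(Z) = {2,4,5}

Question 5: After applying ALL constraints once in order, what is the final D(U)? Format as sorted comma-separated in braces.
Constraint 1 (U != Z) on D(U)={1,2,3,5} D(Z)={1,2,4,5}: no change
Constraint 2 (V < Z) on D(V)={1,2,3,4,5} D(Z)={1,2,4,5}: V {1,2,3,4,5}->{1,2,3,4}; Z {1,2,4,5}->{2,4,5}
Constraint 3 (V < Z) on D(V)={1,2,3,4} D(Z)={2,4,5}: no change
So after all 3 constraints: D(U) = {1,2,3,5}

Answer: {1,2,3,5}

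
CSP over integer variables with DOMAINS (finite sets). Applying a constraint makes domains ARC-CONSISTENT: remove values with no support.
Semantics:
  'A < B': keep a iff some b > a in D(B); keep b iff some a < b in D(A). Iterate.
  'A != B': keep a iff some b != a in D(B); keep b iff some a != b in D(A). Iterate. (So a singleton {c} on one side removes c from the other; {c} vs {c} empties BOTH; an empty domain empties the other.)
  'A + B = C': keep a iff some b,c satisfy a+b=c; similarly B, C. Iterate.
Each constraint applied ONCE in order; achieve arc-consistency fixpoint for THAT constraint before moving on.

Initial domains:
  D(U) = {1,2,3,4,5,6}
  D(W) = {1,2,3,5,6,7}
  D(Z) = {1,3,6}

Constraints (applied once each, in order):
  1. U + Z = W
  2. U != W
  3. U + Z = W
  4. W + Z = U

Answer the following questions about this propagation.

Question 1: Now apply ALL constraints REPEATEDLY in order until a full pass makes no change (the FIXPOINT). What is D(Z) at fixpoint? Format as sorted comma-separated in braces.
Answer: {}

Derivation:
pass 0 (initial): D(Z)={1,3,6}
pass 1: U {1,2,3,4,5,6}->{3,4,5,6}; W {1,2,3,5,6,7}->{2,3,5}; Z {1,3,6}->{1,3}
pass 2: U {3,4,5,6}->{}; W {2,3,5}->{}; Z {1,3}->{}
pass 3: no change
Fixpoint after 3 passes: D(Z) = {}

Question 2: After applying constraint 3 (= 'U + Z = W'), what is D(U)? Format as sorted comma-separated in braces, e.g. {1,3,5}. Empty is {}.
Answer: {1,2,3,4,5,6}

Derivation:
Constraint 1 (U + Z = W) on D(U)={1,2,3,4,5,6} D(Z)={1,3,6} D(W)={1,2,3,5,6,7}: W {1,2,3,5,6,7}->{2,3,5,6,7}
Constraint 2 (U != W) on D(U)={1,2,3,4,5,6} D(W)={2,3,5,6,7}: no change
Constraint 3 (U + Z = W) on D(U)={1,2,3,4,5,6} D(Z)={1,3,6} D(W)={2,3,5,6,7}: no change
So after constraint 3: D(U) = {1,2,3,4,5,6}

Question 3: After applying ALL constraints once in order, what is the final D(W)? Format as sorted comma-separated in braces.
Constraint 1 (U + Z = W) on D(U)={1,2,3,4,5,6} D(Z)={1,3,6} D(W)={1,2,3,5,6,7}: W {1,2,3,5,6,7}->{2,3,5,6,7}
Constraint 2 (U != W) on D(U)={1,2,3,4,5,6} D(W)={2,3,5,6,7}: no change
Constraint 3 (U + Z = W) on D(U)={1,2,3,4,5,6} D(Z)={1,3,6} D(W)={2,3,5,6,7}: no change
Constraint 4 (W + Z = U) on D(W)={2,3,5,6,7} D(Z)={1,3,6} D(U)={1,2,3,4,5,6}: W {2,3,5,6,7}->{2,3,5}; Z {1,3,6}->{1,3}; U {1,2,3,4,5,6}->{3,4,5,6}
So after all 4 constraints: D(W) = {2,3,5}

Answer: {2,3,5}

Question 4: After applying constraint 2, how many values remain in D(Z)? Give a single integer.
Constraint 1 (U + Z = W) on D(U)={1,2,3,4,5,6} D(Z)={1,3,6} D(W)={1,2,3,5,6,7}: W {1,2,3,5,6,7}->{2,3,5,6,7}
Constraint 2 (U != W) on D(U)={1,2,3,4,5,6} D(W)={2,3,5,6,7}: no change
So after constraint 2: D(Z)={1,3,6}, size = 3

Answer: 3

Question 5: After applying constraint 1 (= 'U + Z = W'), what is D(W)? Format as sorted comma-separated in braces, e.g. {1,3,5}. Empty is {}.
Constraint 1 (U + Z = W) on D(U)={1,2,3,4,5,6} D(Z)={1,3,6} D(W)={1,2,3,5,6,7}: W {1,2,3,5,6,7}->{2,3,5,6,7}
So after constraint 1: D(W) = {2,3,5,6,7}

Answer: {2,3,5,6,7}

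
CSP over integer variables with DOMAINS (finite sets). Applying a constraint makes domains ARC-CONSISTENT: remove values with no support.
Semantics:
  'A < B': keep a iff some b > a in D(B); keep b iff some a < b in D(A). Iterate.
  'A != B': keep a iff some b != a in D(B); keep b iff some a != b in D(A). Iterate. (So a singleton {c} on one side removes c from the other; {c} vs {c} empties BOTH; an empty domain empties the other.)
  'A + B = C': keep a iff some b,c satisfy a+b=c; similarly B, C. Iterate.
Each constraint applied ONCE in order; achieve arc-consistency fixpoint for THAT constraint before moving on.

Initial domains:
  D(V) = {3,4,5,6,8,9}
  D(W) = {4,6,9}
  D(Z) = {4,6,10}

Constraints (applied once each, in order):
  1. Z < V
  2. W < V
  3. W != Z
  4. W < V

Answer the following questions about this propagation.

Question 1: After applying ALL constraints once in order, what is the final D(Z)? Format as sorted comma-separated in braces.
Constraint 1 (Z < V) on D(Z)={4,6,10} D(V)={3,4,5,6,8,9}: Z {4,6,10}->{4,6}; V {3,4,5,6,8,9}->{5,6,8,9}
Constraint 2 (W < V) on D(W)={4,6,9} D(V)={5,6,8,9}: W {4,6,9}->{4,6}
Constraint 3 (W != Z) on D(W)={4,6} D(Z)={4,6}: no change
Constraint 4 (W < V) on D(W)={4,6} D(V)={5,6,8,9}: no change
So after all 4 constraints: D(Z) = {4,6}

Answer: {4,6}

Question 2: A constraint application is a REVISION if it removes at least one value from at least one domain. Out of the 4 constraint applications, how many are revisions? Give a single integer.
Constraint 1 (Z < V) on D(Z)={4,6,10} D(V)={3,4,5,6,8,9}: Z {4,6,10}->{4,6}; V {3,4,5,6,8,9}->{5,6,8,9} => REVISION
Constraint 2 (W < V) on D(W)={4,6,9} D(V)={5,6,8,9}: W {4,6,9}->{4,6} => REVISION
Constraint 3 (W != Z) on D(W)={4,6} D(Z)={4,6}: no change => not a revision
Constraint 4 (W < V) on D(W)={4,6} D(V)={5,6,8,9}: no change => not a revision
Total revisions = 2

Answer: 2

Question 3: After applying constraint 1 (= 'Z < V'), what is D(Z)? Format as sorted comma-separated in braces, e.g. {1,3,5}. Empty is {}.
Constraint 1 (Z < V) on D(Z)={4,6,10} D(V)={3,4,5,6,8,9}: Z {4,6,10}->{4,6}; V {3,4,5,6,8,9}->{5,6,8,9}
So after constraint 1: D(Z) = {4,6}

Answer: {4,6}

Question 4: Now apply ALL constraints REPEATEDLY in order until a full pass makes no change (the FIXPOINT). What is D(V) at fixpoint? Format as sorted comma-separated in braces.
pass 0 (initial): D(V)={3,4,5,6,8,9}
pass 1: V {3,4,5,6,8,9}->{5,6,8,9}; W {4,6,9}->{4,6}; Z {4,6,10}->{4,6}
pass 2: no change
Fixpoint after 2 passes: D(V) = {5,6,8,9}

Answer: {5,6,8,9}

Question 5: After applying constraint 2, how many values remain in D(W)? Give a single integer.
Constraint 1 (Z < V) on D(Z)={4,6,10} D(V)={3,4,5,6,8,9}: Z {4,6,10}->{4,6}; V {3,4,5,6,8,9}->{5,6,8,9}
Constraint 2 (W < V) on D(W)={4,6,9} D(V)={5,6,8,9}: W {4,6,9}->{4,6}
So after constraint 2: D(W)={4,6}, size = 2

Answer: 2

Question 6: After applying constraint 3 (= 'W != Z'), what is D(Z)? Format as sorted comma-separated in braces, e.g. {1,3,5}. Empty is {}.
Constraint 1 (Z < V) on D(Z)={4,6,10} D(V)={3,4,5,6,8,9}: Z {4,6,10}->{4,6}; V {3,4,5,6,8,9}->{5,6,8,9}
Constraint 2 (W < V) on D(W)={4,6,9} D(V)={5,6,8,9}: W {4,6,9}->{4,6}
Constraint 3 (W != Z) on D(W)={4,6} D(Z)={4,6}: no change
So after constraint 3: D(Z) = {4,6}

Answer: {4,6}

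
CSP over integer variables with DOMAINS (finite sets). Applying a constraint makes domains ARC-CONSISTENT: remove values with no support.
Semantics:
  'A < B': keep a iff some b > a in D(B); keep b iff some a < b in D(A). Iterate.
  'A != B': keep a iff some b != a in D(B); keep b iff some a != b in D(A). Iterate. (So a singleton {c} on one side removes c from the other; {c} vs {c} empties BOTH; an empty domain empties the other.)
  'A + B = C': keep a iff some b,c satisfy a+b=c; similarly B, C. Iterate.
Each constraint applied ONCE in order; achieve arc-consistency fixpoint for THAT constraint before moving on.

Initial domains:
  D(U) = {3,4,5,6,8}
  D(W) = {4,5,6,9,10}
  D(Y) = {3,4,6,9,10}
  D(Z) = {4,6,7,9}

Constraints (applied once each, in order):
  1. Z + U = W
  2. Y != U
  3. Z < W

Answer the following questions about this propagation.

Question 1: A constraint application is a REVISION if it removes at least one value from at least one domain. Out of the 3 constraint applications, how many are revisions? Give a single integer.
Constraint 1 (Z + U = W) on D(Z)={4,6,7,9} D(U)={3,4,5,6,8} D(W)={4,5,6,9,10}: Z {4,6,7,9}->{4,6,7}; U {3,4,5,6,8}->{3,4,5,6}; W {4,5,6,9,10}->{9,10} => REVISION
Constraint 2 (Y != U) on D(Y)={3,4,6,9,10} D(U)={3,4,5,6}: no change => not a revision
Constraint 3 (Z < W) on D(Z)={4,6,7} D(W)={9,10}: no change => not a revision
Total revisions = 1

Answer: 1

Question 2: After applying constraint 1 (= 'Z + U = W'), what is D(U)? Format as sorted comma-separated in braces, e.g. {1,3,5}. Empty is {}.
Answer: {3,4,5,6}

Derivation:
Constraint 1 (Z + U = W) on D(Z)={4,6,7,9} D(U)={3,4,5,6,8} D(W)={4,5,6,9,10}: Z {4,6,7,9}->{4,6,7}; U {3,4,5,6,8}->{3,4,5,6}; W {4,5,6,9,10}->{9,10}
So after constraint 1: D(U) = {3,4,5,6}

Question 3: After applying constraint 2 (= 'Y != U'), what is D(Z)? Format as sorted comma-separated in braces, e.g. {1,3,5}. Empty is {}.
Answer: {4,6,7}

Derivation:
Constraint 1 (Z + U = W) on D(Z)={4,6,7,9} D(U)={3,4,5,6,8} D(W)={4,5,6,9,10}: Z {4,6,7,9}->{4,6,7}; U {3,4,5,6,8}->{3,4,5,6}; W {4,5,6,9,10}->{9,10}
Constraint 2 (Y != U) on D(Y)={3,4,6,9,10} D(U)={3,4,5,6}: no change
So after constraint 2: D(Z) = {4,6,7}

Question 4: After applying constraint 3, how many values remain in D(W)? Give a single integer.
Constraint 1 (Z + U = W) on D(Z)={4,6,7,9} D(U)={3,4,5,6,8} D(W)={4,5,6,9,10}: Z {4,6,7,9}->{4,6,7}; U {3,4,5,6,8}->{3,4,5,6}; W {4,5,6,9,10}->{9,10}
Constraint 2 (Y != U) on D(Y)={3,4,6,9,10} D(U)={3,4,5,6}: no change
Constraint 3 (Z < W) on D(Z)={4,6,7} D(W)={9,10}: no change
So after constraint 3: D(W)={9,10}, size = 2

Answer: 2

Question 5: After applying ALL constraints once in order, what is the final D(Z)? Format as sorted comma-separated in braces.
Answer: {4,6,7}

Derivation:
Constraint 1 (Z + U = W) on D(Z)={4,6,7,9} D(U)={3,4,5,6,8} D(W)={4,5,6,9,10}: Z {4,6,7,9}->{4,6,7}; U {3,4,5,6,8}->{3,4,5,6}; W {4,5,6,9,10}->{9,10}
Constraint 2 (Y != U) on D(Y)={3,4,6,9,10} D(U)={3,4,5,6}: no change
Constraint 3 (Z < W) on D(Z)={4,6,7} D(W)={9,10}: no change
So after all 3 constraints: D(Z) = {4,6,7}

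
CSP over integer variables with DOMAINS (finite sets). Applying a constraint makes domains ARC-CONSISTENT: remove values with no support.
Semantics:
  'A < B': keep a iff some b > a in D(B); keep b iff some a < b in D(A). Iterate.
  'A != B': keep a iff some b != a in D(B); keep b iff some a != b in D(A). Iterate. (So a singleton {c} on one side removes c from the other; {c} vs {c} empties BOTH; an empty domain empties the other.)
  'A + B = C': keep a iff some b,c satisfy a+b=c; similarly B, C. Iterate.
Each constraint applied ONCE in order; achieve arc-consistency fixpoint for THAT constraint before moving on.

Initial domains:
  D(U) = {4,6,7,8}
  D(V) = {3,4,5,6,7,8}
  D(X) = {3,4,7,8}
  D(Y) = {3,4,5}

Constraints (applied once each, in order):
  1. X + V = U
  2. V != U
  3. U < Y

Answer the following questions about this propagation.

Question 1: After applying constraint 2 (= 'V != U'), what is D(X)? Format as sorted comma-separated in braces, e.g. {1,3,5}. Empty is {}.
Constraint 1 (X + V = U) on D(X)={3,4,7,8} D(V)={3,4,5,6,7,8} D(U)={4,6,7,8}: X {3,4,7,8}->{3,4}; V {3,4,5,6,7,8}->{3,4,5}; U {4,6,7,8}->{6,7,8}
Constraint 2 (V != U) on D(V)={3,4,5} D(U)={6,7,8}: no change
So after constraint 2: D(X) = {3,4}

Answer: {3,4}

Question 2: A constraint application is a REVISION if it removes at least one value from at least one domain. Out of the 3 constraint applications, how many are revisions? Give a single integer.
Constraint 1 (X + V = U) on D(X)={3,4,7,8} D(V)={3,4,5,6,7,8} D(U)={4,6,7,8}: X {3,4,7,8}->{3,4}; V {3,4,5,6,7,8}->{3,4,5}; U {4,6,7,8}->{6,7,8} => REVISION
Constraint 2 (V != U) on D(V)={3,4,5} D(U)={6,7,8}: no change => not a revision
Constraint 3 (U < Y) on D(U)={6,7,8} D(Y)={3,4,5}: U {6,7,8}->{}; Y {3,4,5}->{} => REVISION
Total revisions = 2

Answer: 2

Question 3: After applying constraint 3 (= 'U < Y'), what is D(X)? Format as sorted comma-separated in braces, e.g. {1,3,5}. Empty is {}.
Answer: {3,4}

Derivation:
Constraint 1 (X + V = U) on D(X)={3,4,7,8} D(V)={3,4,5,6,7,8} D(U)={4,6,7,8}: X {3,4,7,8}->{3,4}; V {3,4,5,6,7,8}->{3,4,5}; U {4,6,7,8}->{6,7,8}
Constraint 2 (V != U) on D(V)={3,4,5} D(U)={6,7,8}: no change
Constraint 3 (U < Y) on D(U)={6,7,8} D(Y)={3,4,5}: U {6,7,8}->{}; Y {3,4,5}->{}
So after constraint 3: D(X) = {3,4}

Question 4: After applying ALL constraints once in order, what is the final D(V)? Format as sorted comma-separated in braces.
Answer: {3,4,5}

Derivation:
Constraint 1 (X + V = U) on D(X)={3,4,7,8} D(V)={3,4,5,6,7,8} D(U)={4,6,7,8}: X {3,4,7,8}->{3,4}; V {3,4,5,6,7,8}->{3,4,5}; U {4,6,7,8}->{6,7,8}
Constraint 2 (V != U) on D(V)={3,4,5} D(U)={6,7,8}: no change
Constraint 3 (U < Y) on D(U)={6,7,8} D(Y)={3,4,5}: U {6,7,8}->{}; Y {3,4,5}->{}
So after all 3 constraints: D(V) = {3,4,5}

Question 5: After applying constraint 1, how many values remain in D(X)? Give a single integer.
Constraint 1 (X + V = U) on D(X)={3,4,7,8} D(V)={3,4,5,6,7,8} D(U)={4,6,7,8}: X {3,4,7,8}->{3,4}; V {3,4,5,6,7,8}->{3,4,5}; U {4,6,7,8}->{6,7,8}
So after constraint 1: D(X)={3,4}, size = 2

Answer: 2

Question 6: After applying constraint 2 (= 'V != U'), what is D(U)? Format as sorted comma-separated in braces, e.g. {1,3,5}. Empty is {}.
Answer: {6,7,8}

Derivation:
Constraint 1 (X + V = U) on D(X)={3,4,7,8} D(V)={3,4,5,6,7,8} D(U)={4,6,7,8}: X {3,4,7,8}->{3,4}; V {3,4,5,6,7,8}->{3,4,5}; U {4,6,7,8}->{6,7,8}
Constraint 2 (V != U) on D(V)={3,4,5} D(U)={6,7,8}: no change
So after constraint 2: D(U) = {6,7,8}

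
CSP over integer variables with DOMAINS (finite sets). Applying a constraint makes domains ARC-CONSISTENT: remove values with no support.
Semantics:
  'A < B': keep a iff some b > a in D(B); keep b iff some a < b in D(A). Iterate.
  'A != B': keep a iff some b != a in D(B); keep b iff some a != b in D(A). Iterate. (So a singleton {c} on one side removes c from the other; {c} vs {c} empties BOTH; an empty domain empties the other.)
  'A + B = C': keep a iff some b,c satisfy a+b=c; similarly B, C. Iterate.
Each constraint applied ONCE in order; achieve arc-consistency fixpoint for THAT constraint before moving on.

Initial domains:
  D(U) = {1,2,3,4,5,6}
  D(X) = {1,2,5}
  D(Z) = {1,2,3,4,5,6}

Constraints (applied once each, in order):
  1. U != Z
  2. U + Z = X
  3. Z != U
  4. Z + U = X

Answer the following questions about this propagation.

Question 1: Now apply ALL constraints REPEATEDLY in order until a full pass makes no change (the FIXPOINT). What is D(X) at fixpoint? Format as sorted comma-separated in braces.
Answer: {2,5}

Derivation:
pass 0 (initial): D(X)={1,2,5}
pass 1: U {1,2,3,4,5,6}->{1,2,3,4}; X {1,2,5}->{2,5}; Z {1,2,3,4,5,6}->{1,2,3,4}
pass 2: no change
Fixpoint after 2 passes: D(X) = {2,5}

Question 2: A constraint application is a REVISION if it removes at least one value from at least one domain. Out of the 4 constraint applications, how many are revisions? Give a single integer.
Answer: 1

Derivation:
Constraint 1 (U != Z) on D(U)={1,2,3,4,5,6} D(Z)={1,2,3,4,5,6}: no change => not a revision
Constraint 2 (U + Z = X) on D(U)={1,2,3,4,5,6} D(Z)={1,2,3,4,5,6} D(X)={1,2,5}: U {1,2,3,4,5,6}->{1,2,3,4}; Z {1,2,3,4,5,6}->{1,2,3,4}; X {1,2,5}->{2,5} => REVISION
Constraint 3 (Z != U) on D(Z)={1,2,3,4} D(U)={1,2,3,4}: no change => not a revision
Constraint 4 (Z + U = X) on D(Z)={1,2,3,4} D(U)={1,2,3,4} D(X)={2,5}: no change => not a revision
Total revisions = 1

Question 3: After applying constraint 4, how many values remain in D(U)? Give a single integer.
Constraint 1 (U != Z) on D(U)={1,2,3,4,5,6} D(Z)={1,2,3,4,5,6}: no change
Constraint 2 (U + Z = X) on D(U)={1,2,3,4,5,6} D(Z)={1,2,3,4,5,6} D(X)={1,2,5}: U {1,2,3,4,5,6}->{1,2,3,4}; Z {1,2,3,4,5,6}->{1,2,3,4}; X {1,2,5}->{2,5}
Constraint 3 (Z != U) on D(Z)={1,2,3,4} D(U)={1,2,3,4}: no change
Constraint 4 (Z + U = X) on D(Z)={1,2,3,4} D(U)={1,2,3,4} D(X)={2,5}: no change
So after constraint 4: D(U)={1,2,3,4}, size = 4

Answer: 4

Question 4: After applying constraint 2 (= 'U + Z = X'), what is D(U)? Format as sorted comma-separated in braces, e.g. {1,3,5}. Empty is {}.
Answer: {1,2,3,4}

Derivation:
Constraint 1 (U != Z) on D(U)={1,2,3,4,5,6} D(Z)={1,2,3,4,5,6}: no change
Constraint 2 (U + Z = X) on D(U)={1,2,3,4,5,6} D(Z)={1,2,3,4,5,6} D(X)={1,2,5}: U {1,2,3,4,5,6}->{1,2,3,4}; Z {1,2,3,4,5,6}->{1,2,3,4}; X {1,2,5}->{2,5}
So after constraint 2: D(U) = {1,2,3,4}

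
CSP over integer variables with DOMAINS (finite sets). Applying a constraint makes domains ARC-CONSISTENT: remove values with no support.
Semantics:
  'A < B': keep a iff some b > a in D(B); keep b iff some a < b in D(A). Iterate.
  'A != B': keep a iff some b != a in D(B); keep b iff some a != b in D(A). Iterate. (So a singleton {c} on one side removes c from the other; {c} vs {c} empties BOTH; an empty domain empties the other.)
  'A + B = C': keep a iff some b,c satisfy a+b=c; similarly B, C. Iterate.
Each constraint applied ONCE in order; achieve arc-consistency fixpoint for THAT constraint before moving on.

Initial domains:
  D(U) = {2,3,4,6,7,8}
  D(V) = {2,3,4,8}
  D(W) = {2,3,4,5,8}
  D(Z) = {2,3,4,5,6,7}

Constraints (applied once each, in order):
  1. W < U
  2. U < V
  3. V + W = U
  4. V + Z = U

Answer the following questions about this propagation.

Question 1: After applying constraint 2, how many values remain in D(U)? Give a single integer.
Constraint 1 (W < U) on D(W)={2,3,4,5,8} D(U)={2,3,4,6,7,8}: W {2,3,4,5,8}->{2,3,4,5}; U {2,3,4,6,7,8}->{3,4,6,7,8}
Constraint 2 (U < V) on D(U)={3,4,6,7,8} D(V)={2,3,4,8}: U {3,4,6,7,8}->{3,4,6,7}; V {2,3,4,8}->{4,8}
So after constraint 2: D(U)={3,4,6,7}, size = 4

Answer: 4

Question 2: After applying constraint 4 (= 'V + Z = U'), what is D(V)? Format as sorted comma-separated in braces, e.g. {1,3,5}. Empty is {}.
Answer: {4}

Derivation:
Constraint 1 (W < U) on D(W)={2,3,4,5,8} D(U)={2,3,4,6,7,8}: W {2,3,4,5,8}->{2,3,4,5}; U {2,3,4,6,7,8}->{3,4,6,7,8}
Constraint 2 (U < V) on D(U)={3,4,6,7,8} D(V)={2,3,4,8}: U {3,4,6,7,8}->{3,4,6,7}; V {2,3,4,8}->{4,8}
Constraint 3 (V + W = U) on D(V)={4,8} D(W)={2,3,4,5} D(U)={3,4,6,7}: V {4,8}->{4}; W {2,3,4,5}->{2,3}; U {3,4,6,7}->{6,7}
Constraint 4 (V + Z = U) on D(V)={4} D(Z)={2,3,4,5,6,7} D(U)={6,7}: Z {2,3,4,5,6,7}->{2,3}
So after constraint 4: D(V) = {4}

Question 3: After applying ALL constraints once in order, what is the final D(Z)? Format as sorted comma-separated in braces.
Constraint 1 (W < U) on D(W)={2,3,4,5,8} D(U)={2,3,4,6,7,8}: W {2,3,4,5,8}->{2,3,4,5}; U {2,3,4,6,7,8}->{3,4,6,7,8}
Constraint 2 (U < V) on D(U)={3,4,6,7,8} D(V)={2,3,4,8}: U {3,4,6,7,8}->{3,4,6,7}; V {2,3,4,8}->{4,8}
Constraint 3 (V + W = U) on D(V)={4,8} D(W)={2,3,4,5} D(U)={3,4,6,7}: V {4,8}->{4}; W {2,3,4,5}->{2,3}; U {3,4,6,7}->{6,7}
Constraint 4 (V + Z = U) on D(V)={4} D(Z)={2,3,4,5,6,7} D(U)={6,7}: Z {2,3,4,5,6,7}->{2,3}
So after all 4 constraints: D(Z) = {2,3}

Answer: {2,3}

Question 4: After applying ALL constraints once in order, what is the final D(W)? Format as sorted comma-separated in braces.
Answer: {2,3}

Derivation:
Constraint 1 (W < U) on D(W)={2,3,4,5,8} D(U)={2,3,4,6,7,8}: W {2,3,4,5,8}->{2,3,4,5}; U {2,3,4,6,7,8}->{3,4,6,7,8}
Constraint 2 (U < V) on D(U)={3,4,6,7,8} D(V)={2,3,4,8}: U {3,4,6,7,8}->{3,4,6,7}; V {2,3,4,8}->{4,8}
Constraint 3 (V + W = U) on D(V)={4,8} D(W)={2,3,4,5} D(U)={3,4,6,7}: V {4,8}->{4}; W {2,3,4,5}->{2,3}; U {3,4,6,7}->{6,7}
Constraint 4 (V + Z = U) on D(V)={4} D(Z)={2,3,4,5,6,7} D(U)={6,7}: Z {2,3,4,5,6,7}->{2,3}
So after all 4 constraints: D(W) = {2,3}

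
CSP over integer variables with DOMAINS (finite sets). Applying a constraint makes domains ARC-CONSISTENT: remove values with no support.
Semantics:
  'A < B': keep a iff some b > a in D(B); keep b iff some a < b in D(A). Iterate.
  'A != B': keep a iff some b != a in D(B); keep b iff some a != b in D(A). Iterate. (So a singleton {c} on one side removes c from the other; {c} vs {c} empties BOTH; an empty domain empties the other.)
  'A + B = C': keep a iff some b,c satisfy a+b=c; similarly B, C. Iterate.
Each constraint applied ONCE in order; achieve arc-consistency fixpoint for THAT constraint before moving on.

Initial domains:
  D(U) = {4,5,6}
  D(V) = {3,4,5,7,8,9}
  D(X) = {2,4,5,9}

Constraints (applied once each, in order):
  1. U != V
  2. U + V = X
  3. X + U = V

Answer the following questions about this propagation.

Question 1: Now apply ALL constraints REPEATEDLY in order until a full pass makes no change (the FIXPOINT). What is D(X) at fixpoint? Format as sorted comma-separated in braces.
pass 0 (initial): D(X)={2,4,5,9}
pass 1: U {4,5,6}->{}; V {3,4,5,7,8,9}->{}; X {2,4,5,9}->{}
pass 2: no change
Fixpoint after 2 passes: D(X) = {}

Answer: {}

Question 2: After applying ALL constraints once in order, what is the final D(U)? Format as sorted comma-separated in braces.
Answer: {}

Derivation:
Constraint 1 (U != V) on D(U)={4,5,6} D(V)={3,4,5,7,8,9}: no change
Constraint 2 (U + V = X) on D(U)={4,5,6} D(V)={3,4,5,7,8,9} D(X)={2,4,5,9}: V {3,4,5,7,8,9}->{3,4,5}; X {2,4,5,9}->{9}
Constraint 3 (X + U = V) on D(X)={9} D(U)={4,5,6} D(V)={3,4,5}: X {9}->{}; U {4,5,6}->{}; V {3,4,5}->{}
So after all 3 constraints: D(U) = {}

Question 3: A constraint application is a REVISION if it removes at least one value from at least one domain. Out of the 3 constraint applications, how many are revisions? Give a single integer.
Answer: 2

Derivation:
Constraint 1 (U != V) on D(U)={4,5,6} D(V)={3,4,5,7,8,9}: no change => not a revision
Constraint 2 (U + V = X) on D(U)={4,5,6} D(V)={3,4,5,7,8,9} D(X)={2,4,5,9}: V {3,4,5,7,8,9}->{3,4,5}; X {2,4,5,9}->{9} => REVISION
Constraint 3 (X + U = V) on D(X)={9} D(U)={4,5,6} D(V)={3,4,5}: X {9}->{}; U {4,5,6}->{}; V {3,4,5}->{} => REVISION
Total revisions = 2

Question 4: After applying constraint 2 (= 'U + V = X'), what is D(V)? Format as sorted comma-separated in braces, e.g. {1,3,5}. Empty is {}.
Constraint 1 (U != V) on D(U)={4,5,6} D(V)={3,4,5,7,8,9}: no change
Constraint 2 (U + V = X) on D(U)={4,5,6} D(V)={3,4,5,7,8,9} D(X)={2,4,5,9}: V {3,4,5,7,8,9}->{3,4,5}; X {2,4,5,9}->{9}
So after constraint 2: D(V) = {3,4,5}

Answer: {3,4,5}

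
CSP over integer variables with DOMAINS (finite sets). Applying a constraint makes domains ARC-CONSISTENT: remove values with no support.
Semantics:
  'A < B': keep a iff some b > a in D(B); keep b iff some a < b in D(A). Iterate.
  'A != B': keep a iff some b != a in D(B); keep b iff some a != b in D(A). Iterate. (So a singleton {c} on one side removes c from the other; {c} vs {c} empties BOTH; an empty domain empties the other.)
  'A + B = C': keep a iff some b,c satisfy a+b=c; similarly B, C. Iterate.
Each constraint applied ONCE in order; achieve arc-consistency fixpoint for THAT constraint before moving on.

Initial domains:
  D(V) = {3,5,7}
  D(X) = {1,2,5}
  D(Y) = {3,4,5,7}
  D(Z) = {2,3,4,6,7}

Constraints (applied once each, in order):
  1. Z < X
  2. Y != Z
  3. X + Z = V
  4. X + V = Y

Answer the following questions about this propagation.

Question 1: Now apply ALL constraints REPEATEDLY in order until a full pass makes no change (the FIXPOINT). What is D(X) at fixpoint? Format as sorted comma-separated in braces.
Answer: {}

Derivation:
pass 0 (initial): D(X)={1,2,5}
pass 1: V {3,5,7}->{}; X {1,2,5}->{}; Y {3,4,5,7}->{}; Z {2,3,4,6,7}->{2}
pass 2: Z {2}->{}
pass 3: no change
Fixpoint after 3 passes: D(X) = {}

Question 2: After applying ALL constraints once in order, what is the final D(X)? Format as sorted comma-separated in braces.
Constraint 1 (Z < X) on D(Z)={2,3,4,6,7} D(X)={1,2,5}: Z {2,3,4,6,7}->{2,3,4}; X {1,2,5}->{5}
Constraint 2 (Y != Z) on D(Y)={3,4,5,7} D(Z)={2,3,4}: no change
Constraint 3 (X + Z = V) on D(X)={5} D(Z)={2,3,4} D(V)={3,5,7}: Z {2,3,4}->{2}; V {3,5,7}->{7}
Constraint 4 (X + V = Y) on D(X)={5} D(V)={7} D(Y)={3,4,5,7}: X {5}->{}; V {7}->{}; Y {3,4,5,7}->{}
So after all 4 constraints: D(X) = {}

Answer: {}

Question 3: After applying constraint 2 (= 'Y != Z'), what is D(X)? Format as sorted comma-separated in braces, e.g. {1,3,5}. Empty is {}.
Constraint 1 (Z < X) on D(Z)={2,3,4,6,7} D(X)={1,2,5}: Z {2,3,4,6,7}->{2,3,4}; X {1,2,5}->{5}
Constraint 2 (Y != Z) on D(Y)={3,4,5,7} D(Z)={2,3,4}: no change
So after constraint 2: D(X) = {5}

Answer: {5}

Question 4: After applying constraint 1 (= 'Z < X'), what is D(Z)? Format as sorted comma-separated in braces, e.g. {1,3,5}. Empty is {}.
Answer: {2,3,4}

Derivation:
Constraint 1 (Z < X) on D(Z)={2,3,4,6,7} D(X)={1,2,5}: Z {2,3,4,6,7}->{2,3,4}; X {1,2,5}->{5}
So after constraint 1: D(Z) = {2,3,4}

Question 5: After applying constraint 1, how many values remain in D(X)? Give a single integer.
Answer: 1

Derivation:
Constraint 1 (Z < X) on D(Z)={2,3,4,6,7} D(X)={1,2,5}: Z {2,3,4,6,7}->{2,3,4}; X {1,2,5}->{5}
So after constraint 1: D(X)={5}, size = 1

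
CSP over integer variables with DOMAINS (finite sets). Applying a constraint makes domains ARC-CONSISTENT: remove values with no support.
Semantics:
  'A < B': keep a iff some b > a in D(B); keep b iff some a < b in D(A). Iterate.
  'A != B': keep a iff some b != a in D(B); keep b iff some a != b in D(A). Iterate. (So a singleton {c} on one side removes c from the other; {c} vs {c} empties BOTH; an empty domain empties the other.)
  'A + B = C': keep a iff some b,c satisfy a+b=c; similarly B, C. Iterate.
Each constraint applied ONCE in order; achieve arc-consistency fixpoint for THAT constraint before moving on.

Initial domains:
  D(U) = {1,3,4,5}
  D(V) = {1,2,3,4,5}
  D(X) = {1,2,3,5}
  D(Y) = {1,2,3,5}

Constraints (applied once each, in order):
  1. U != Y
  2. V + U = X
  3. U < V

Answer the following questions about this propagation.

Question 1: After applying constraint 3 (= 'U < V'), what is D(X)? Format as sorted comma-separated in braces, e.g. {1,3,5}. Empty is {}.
Constraint 1 (U != Y) on D(U)={1,3,4,5} D(Y)={1,2,3,5}: no change
Constraint 2 (V + U = X) on D(V)={1,2,3,4,5} D(U)={1,3,4,5} D(X)={1,2,3,5}: V {1,2,3,4,5}->{1,2,4}; U {1,3,4,5}->{1,3,4}; X {1,2,3,5}->{2,3,5}
Constraint 3 (U < V) on D(U)={1,3,4} D(V)={1,2,4}: U {1,3,4}->{1,3}; V {1,2,4}->{2,4}
So after constraint 3: D(X) = {2,3,5}

Answer: {2,3,5}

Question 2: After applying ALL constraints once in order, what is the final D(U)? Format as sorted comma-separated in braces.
Constraint 1 (U != Y) on D(U)={1,3,4,5} D(Y)={1,2,3,5}: no change
Constraint 2 (V + U = X) on D(V)={1,2,3,4,5} D(U)={1,3,4,5} D(X)={1,2,3,5}: V {1,2,3,4,5}->{1,2,4}; U {1,3,4,5}->{1,3,4}; X {1,2,3,5}->{2,3,5}
Constraint 3 (U < V) on D(U)={1,3,4} D(V)={1,2,4}: U {1,3,4}->{1,3}; V {1,2,4}->{2,4}
So after all 3 constraints: D(U) = {1,3}

Answer: {1,3}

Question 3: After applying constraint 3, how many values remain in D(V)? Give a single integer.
Constraint 1 (U != Y) on D(U)={1,3,4,5} D(Y)={1,2,3,5}: no change
Constraint 2 (V + U = X) on D(V)={1,2,3,4,5} D(U)={1,3,4,5} D(X)={1,2,3,5}: V {1,2,3,4,5}->{1,2,4}; U {1,3,4,5}->{1,3,4}; X {1,2,3,5}->{2,3,5}
Constraint 3 (U < V) on D(U)={1,3,4} D(V)={1,2,4}: U {1,3,4}->{1,3}; V {1,2,4}->{2,4}
So after constraint 3: D(V)={2,4}, size = 2

Answer: 2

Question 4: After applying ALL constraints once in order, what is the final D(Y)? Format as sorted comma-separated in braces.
Constraint 1 (U != Y) on D(U)={1,3,4,5} D(Y)={1,2,3,5}: no change
Constraint 2 (V + U = X) on D(V)={1,2,3,4,5} D(U)={1,3,4,5} D(X)={1,2,3,5}: V {1,2,3,4,5}->{1,2,4}; U {1,3,4,5}->{1,3,4}; X {1,2,3,5}->{2,3,5}
Constraint 3 (U < V) on D(U)={1,3,4} D(V)={1,2,4}: U {1,3,4}->{1,3}; V {1,2,4}->{2,4}
So after all 3 constraints: D(Y) = {1,2,3,5}

Answer: {1,2,3,5}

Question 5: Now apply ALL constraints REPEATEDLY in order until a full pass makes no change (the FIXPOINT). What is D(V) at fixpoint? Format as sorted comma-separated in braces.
pass 0 (initial): D(V)={1,2,3,4,5}
pass 1: U {1,3,4,5}->{1,3}; V {1,2,3,4,5}->{2,4}; X {1,2,3,5}->{2,3,5}
pass 2: X {2,3,5}->{3,5}
pass 3: no change
Fixpoint after 3 passes: D(V) = {2,4}

Answer: {2,4}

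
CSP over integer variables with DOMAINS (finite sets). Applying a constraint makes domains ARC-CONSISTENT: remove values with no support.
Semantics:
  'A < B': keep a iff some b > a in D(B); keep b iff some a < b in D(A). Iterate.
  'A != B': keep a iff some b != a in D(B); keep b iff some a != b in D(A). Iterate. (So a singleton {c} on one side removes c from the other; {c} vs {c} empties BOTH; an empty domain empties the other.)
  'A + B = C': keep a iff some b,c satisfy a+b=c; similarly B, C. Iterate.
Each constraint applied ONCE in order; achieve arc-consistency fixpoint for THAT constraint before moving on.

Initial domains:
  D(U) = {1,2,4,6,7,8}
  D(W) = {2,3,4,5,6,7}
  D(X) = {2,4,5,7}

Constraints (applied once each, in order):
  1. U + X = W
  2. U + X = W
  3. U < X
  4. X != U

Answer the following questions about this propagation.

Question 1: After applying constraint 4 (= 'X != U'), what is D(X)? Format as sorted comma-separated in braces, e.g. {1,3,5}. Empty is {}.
Answer: {2,4,5}

Derivation:
Constraint 1 (U + X = W) on D(U)={1,2,4,6,7,8} D(X)={2,4,5,7} D(W)={2,3,4,5,6,7}: U {1,2,4,6,7,8}->{1,2,4}; X {2,4,5,7}->{2,4,5}; W {2,3,4,5,6,7}->{3,4,5,6,7}
Constraint 2 (U + X = W) on D(U)={1,2,4} D(X)={2,4,5} D(W)={3,4,5,6,7}: no change
Constraint 3 (U < X) on D(U)={1,2,4} D(X)={2,4,5}: no change
Constraint 4 (X != U) on D(X)={2,4,5} D(U)={1,2,4}: no change
So after constraint 4: D(X) = {2,4,5}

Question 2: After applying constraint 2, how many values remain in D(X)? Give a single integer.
Answer: 3

Derivation:
Constraint 1 (U + X = W) on D(U)={1,2,4,6,7,8} D(X)={2,4,5,7} D(W)={2,3,4,5,6,7}: U {1,2,4,6,7,8}->{1,2,4}; X {2,4,5,7}->{2,4,5}; W {2,3,4,5,6,7}->{3,4,5,6,7}
Constraint 2 (U + X = W) on D(U)={1,2,4} D(X)={2,4,5} D(W)={3,4,5,6,7}: no change
So after constraint 2: D(X)={2,4,5}, size = 3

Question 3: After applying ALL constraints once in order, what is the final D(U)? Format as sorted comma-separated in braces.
Answer: {1,2,4}

Derivation:
Constraint 1 (U + X = W) on D(U)={1,2,4,6,7,8} D(X)={2,4,5,7} D(W)={2,3,4,5,6,7}: U {1,2,4,6,7,8}->{1,2,4}; X {2,4,5,7}->{2,4,5}; W {2,3,4,5,6,7}->{3,4,5,6,7}
Constraint 2 (U + X = W) on D(U)={1,2,4} D(X)={2,4,5} D(W)={3,4,5,6,7}: no change
Constraint 3 (U < X) on D(U)={1,2,4} D(X)={2,4,5}: no change
Constraint 4 (X != U) on D(X)={2,4,5} D(U)={1,2,4}: no change
So after all 4 constraints: D(U) = {1,2,4}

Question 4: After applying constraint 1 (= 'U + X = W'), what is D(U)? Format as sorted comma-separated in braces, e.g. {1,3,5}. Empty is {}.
Constraint 1 (U + X = W) on D(U)={1,2,4,6,7,8} D(X)={2,4,5,7} D(W)={2,3,4,5,6,7}: U {1,2,4,6,7,8}->{1,2,4}; X {2,4,5,7}->{2,4,5}; W {2,3,4,5,6,7}->{3,4,5,6,7}
So after constraint 1: D(U) = {1,2,4}

Answer: {1,2,4}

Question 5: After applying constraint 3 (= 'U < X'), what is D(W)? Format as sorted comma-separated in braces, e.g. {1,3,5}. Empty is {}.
Constraint 1 (U + X = W) on D(U)={1,2,4,6,7,8} D(X)={2,4,5,7} D(W)={2,3,4,5,6,7}: U {1,2,4,6,7,8}->{1,2,4}; X {2,4,5,7}->{2,4,5}; W {2,3,4,5,6,7}->{3,4,5,6,7}
Constraint 2 (U + X = W) on D(U)={1,2,4} D(X)={2,4,5} D(W)={3,4,5,6,7}: no change
Constraint 3 (U < X) on D(U)={1,2,4} D(X)={2,4,5}: no change
So after constraint 3: D(W) = {3,4,5,6,7}

Answer: {3,4,5,6,7}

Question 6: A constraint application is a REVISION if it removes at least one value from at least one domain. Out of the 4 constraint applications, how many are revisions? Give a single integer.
Answer: 1

Derivation:
Constraint 1 (U + X = W) on D(U)={1,2,4,6,7,8} D(X)={2,4,5,7} D(W)={2,3,4,5,6,7}: U {1,2,4,6,7,8}->{1,2,4}; X {2,4,5,7}->{2,4,5}; W {2,3,4,5,6,7}->{3,4,5,6,7} => REVISION
Constraint 2 (U + X = W) on D(U)={1,2,4} D(X)={2,4,5} D(W)={3,4,5,6,7}: no change => not a revision
Constraint 3 (U < X) on D(U)={1,2,4} D(X)={2,4,5}: no change => not a revision
Constraint 4 (X != U) on D(X)={2,4,5} D(U)={1,2,4}: no change => not a revision
Total revisions = 1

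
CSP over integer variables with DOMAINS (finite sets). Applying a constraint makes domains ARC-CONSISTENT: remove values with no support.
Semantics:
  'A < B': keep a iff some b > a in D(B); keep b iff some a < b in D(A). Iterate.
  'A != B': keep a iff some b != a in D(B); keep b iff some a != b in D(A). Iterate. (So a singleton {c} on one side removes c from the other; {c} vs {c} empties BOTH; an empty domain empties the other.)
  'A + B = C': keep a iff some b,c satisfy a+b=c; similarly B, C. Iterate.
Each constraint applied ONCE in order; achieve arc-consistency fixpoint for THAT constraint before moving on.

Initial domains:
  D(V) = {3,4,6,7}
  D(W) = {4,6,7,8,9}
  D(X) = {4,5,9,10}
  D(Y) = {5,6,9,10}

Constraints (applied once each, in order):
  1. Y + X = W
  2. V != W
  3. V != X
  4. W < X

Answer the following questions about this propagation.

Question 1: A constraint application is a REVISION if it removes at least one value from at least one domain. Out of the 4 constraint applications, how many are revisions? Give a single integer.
Answer: 3

Derivation:
Constraint 1 (Y + X = W) on D(Y)={5,6,9,10} D(X)={4,5,9,10} D(W)={4,6,7,8,9}: Y {5,6,9,10}->{5}; X {4,5,9,10}->{4}; W {4,6,7,8,9}->{9} => REVISION
Constraint 2 (V != W) on D(V)={3,4,6,7} D(W)={9}: no change => not a revision
Constraint 3 (V != X) on D(V)={3,4,6,7} D(X)={4}: V {3,4,6,7}->{3,6,7} => REVISION
Constraint 4 (W < X) on D(W)={9} D(X)={4}: W {9}->{}; X {4}->{} => REVISION
Total revisions = 3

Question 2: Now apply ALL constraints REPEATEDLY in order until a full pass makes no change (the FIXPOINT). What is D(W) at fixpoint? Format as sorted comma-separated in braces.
Answer: {}

Derivation:
pass 0 (initial): D(W)={4,6,7,8,9}
pass 1: V {3,4,6,7}->{3,6,7}; W {4,6,7,8,9}->{}; X {4,5,9,10}->{}; Y {5,6,9,10}->{5}
pass 2: V {3,6,7}->{}; Y {5}->{}
pass 3: no change
Fixpoint after 3 passes: D(W) = {}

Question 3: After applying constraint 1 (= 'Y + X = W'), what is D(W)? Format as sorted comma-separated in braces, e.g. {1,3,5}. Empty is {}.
Constraint 1 (Y + X = W) on D(Y)={5,6,9,10} D(X)={4,5,9,10} D(W)={4,6,7,8,9}: Y {5,6,9,10}->{5}; X {4,5,9,10}->{4}; W {4,6,7,8,9}->{9}
So after constraint 1: D(W) = {9}

Answer: {9}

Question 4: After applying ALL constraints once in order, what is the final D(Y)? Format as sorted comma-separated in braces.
Answer: {5}

Derivation:
Constraint 1 (Y + X = W) on D(Y)={5,6,9,10} D(X)={4,5,9,10} D(W)={4,6,7,8,9}: Y {5,6,9,10}->{5}; X {4,5,9,10}->{4}; W {4,6,7,8,9}->{9}
Constraint 2 (V != W) on D(V)={3,4,6,7} D(W)={9}: no change
Constraint 3 (V != X) on D(V)={3,4,6,7} D(X)={4}: V {3,4,6,7}->{3,6,7}
Constraint 4 (W < X) on D(W)={9} D(X)={4}: W {9}->{}; X {4}->{}
So after all 4 constraints: D(Y) = {5}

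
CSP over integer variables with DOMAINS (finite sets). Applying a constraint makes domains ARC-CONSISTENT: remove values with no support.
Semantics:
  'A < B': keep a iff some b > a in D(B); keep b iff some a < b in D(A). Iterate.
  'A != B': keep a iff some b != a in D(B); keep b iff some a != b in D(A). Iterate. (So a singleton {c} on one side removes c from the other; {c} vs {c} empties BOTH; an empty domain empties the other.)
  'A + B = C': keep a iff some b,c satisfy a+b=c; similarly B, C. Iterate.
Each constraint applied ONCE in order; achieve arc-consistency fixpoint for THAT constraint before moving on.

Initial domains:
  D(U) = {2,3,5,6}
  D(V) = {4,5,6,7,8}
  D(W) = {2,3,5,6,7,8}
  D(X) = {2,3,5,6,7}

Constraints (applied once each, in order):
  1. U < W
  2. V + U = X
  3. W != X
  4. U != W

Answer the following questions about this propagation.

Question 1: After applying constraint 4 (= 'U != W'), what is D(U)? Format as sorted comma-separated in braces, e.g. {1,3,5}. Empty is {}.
Constraint 1 (U < W) on D(U)={2,3,5,6} D(W)={2,3,5,6,7,8}: W {2,3,5,6,7,8}->{3,5,6,7,8}
Constraint 2 (V + U = X) on D(V)={4,5,6,7,8} D(U)={2,3,5,6} D(X)={2,3,5,6,7}: V {4,5,6,7,8}->{4,5}; U {2,3,5,6}->{2,3}; X {2,3,5,6,7}->{6,7}
Constraint 3 (W != X) on D(W)={3,5,6,7,8} D(X)={6,7}: no change
Constraint 4 (U != W) on D(U)={2,3} D(W)={3,5,6,7,8}: no change
So after constraint 4: D(U) = {2,3}

Answer: {2,3}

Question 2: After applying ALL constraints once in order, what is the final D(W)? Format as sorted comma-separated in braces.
Constraint 1 (U < W) on D(U)={2,3,5,6} D(W)={2,3,5,6,7,8}: W {2,3,5,6,7,8}->{3,5,6,7,8}
Constraint 2 (V + U = X) on D(V)={4,5,6,7,8} D(U)={2,3,5,6} D(X)={2,3,5,6,7}: V {4,5,6,7,8}->{4,5}; U {2,3,5,6}->{2,3}; X {2,3,5,6,7}->{6,7}
Constraint 3 (W != X) on D(W)={3,5,6,7,8} D(X)={6,7}: no change
Constraint 4 (U != W) on D(U)={2,3} D(W)={3,5,6,7,8}: no change
So after all 4 constraints: D(W) = {3,5,6,7,8}

Answer: {3,5,6,7,8}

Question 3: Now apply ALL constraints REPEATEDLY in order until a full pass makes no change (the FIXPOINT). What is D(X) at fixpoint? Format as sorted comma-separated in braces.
pass 0 (initial): D(X)={2,3,5,6,7}
pass 1: U {2,3,5,6}->{2,3}; V {4,5,6,7,8}->{4,5}; W {2,3,5,6,7,8}->{3,5,6,7,8}; X {2,3,5,6,7}->{6,7}
pass 2: no change
Fixpoint after 2 passes: D(X) = {6,7}

Answer: {6,7}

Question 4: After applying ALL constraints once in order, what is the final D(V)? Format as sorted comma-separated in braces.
Constraint 1 (U < W) on D(U)={2,3,5,6} D(W)={2,3,5,6,7,8}: W {2,3,5,6,7,8}->{3,5,6,7,8}
Constraint 2 (V + U = X) on D(V)={4,5,6,7,8} D(U)={2,3,5,6} D(X)={2,3,5,6,7}: V {4,5,6,7,8}->{4,5}; U {2,3,5,6}->{2,3}; X {2,3,5,6,7}->{6,7}
Constraint 3 (W != X) on D(W)={3,5,6,7,8} D(X)={6,7}: no change
Constraint 4 (U != W) on D(U)={2,3} D(W)={3,5,6,7,8}: no change
So after all 4 constraints: D(V) = {4,5}

Answer: {4,5}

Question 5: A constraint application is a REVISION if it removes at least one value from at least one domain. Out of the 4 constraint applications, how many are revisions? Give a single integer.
Constraint 1 (U < W) on D(U)={2,3,5,6} D(W)={2,3,5,6,7,8}: W {2,3,5,6,7,8}->{3,5,6,7,8} => REVISION
Constraint 2 (V + U = X) on D(V)={4,5,6,7,8} D(U)={2,3,5,6} D(X)={2,3,5,6,7}: V {4,5,6,7,8}->{4,5}; U {2,3,5,6}->{2,3}; X {2,3,5,6,7}->{6,7} => REVISION
Constraint 3 (W != X) on D(W)={3,5,6,7,8} D(X)={6,7}: no change => not a revision
Constraint 4 (U != W) on D(U)={2,3} D(W)={3,5,6,7,8}: no change => not a revision
Total revisions = 2

Answer: 2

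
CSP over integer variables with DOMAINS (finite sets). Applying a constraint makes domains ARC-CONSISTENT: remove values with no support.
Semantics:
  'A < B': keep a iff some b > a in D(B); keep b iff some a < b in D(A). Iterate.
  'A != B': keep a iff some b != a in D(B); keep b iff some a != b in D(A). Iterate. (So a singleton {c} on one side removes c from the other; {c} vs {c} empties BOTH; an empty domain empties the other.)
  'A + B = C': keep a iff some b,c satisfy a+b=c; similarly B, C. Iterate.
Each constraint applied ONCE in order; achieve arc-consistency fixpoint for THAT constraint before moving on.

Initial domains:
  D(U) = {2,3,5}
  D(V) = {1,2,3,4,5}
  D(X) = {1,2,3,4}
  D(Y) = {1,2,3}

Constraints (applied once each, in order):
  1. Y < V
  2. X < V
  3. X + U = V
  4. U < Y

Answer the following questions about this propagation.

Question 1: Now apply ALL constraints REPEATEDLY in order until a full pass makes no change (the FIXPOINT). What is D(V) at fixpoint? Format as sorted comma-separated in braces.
pass 0 (initial): D(V)={1,2,3,4,5}
pass 1: U {2,3,5}->{2}; V {1,2,3,4,5}->{3,4,5}; X {1,2,3,4}->{1,2,3}; Y {1,2,3}->{3}
pass 2: V {3,4,5}->{4,5}; X {1,2,3}->{2,3}
pass 3: no change
Fixpoint after 3 passes: D(V) = {4,5}

Answer: {4,5}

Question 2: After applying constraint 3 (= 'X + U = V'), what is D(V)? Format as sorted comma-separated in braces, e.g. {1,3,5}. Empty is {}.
Constraint 1 (Y < V) on D(Y)={1,2,3} D(V)={1,2,3,4,5}: V {1,2,3,4,5}->{2,3,4,5}
Constraint 2 (X < V) on D(X)={1,2,3,4} D(V)={2,3,4,5}: no change
Constraint 3 (X + U = V) on D(X)={1,2,3,4} D(U)={2,3,5} D(V)={2,3,4,5}: X {1,2,3,4}->{1,2,3}; U {2,3,5}->{2,3}; V {2,3,4,5}->{3,4,5}
So after constraint 3: D(V) = {3,4,5}

Answer: {3,4,5}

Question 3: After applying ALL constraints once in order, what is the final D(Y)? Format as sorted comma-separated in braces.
Answer: {3}

Derivation:
Constraint 1 (Y < V) on D(Y)={1,2,3} D(V)={1,2,3,4,5}: V {1,2,3,4,5}->{2,3,4,5}
Constraint 2 (X < V) on D(X)={1,2,3,4} D(V)={2,3,4,5}: no change
Constraint 3 (X + U = V) on D(X)={1,2,3,4} D(U)={2,3,5} D(V)={2,3,4,5}: X {1,2,3,4}->{1,2,3}; U {2,3,5}->{2,3}; V {2,3,4,5}->{3,4,5}
Constraint 4 (U < Y) on D(U)={2,3} D(Y)={1,2,3}: U {2,3}->{2}; Y {1,2,3}->{3}
So after all 4 constraints: D(Y) = {3}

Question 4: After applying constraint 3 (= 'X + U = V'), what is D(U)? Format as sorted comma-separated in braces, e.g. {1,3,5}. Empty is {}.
Answer: {2,3}

Derivation:
Constraint 1 (Y < V) on D(Y)={1,2,3} D(V)={1,2,3,4,5}: V {1,2,3,4,5}->{2,3,4,5}
Constraint 2 (X < V) on D(X)={1,2,3,4} D(V)={2,3,4,5}: no change
Constraint 3 (X + U = V) on D(X)={1,2,3,4} D(U)={2,3,5} D(V)={2,3,4,5}: X {1,2,3,4}->{1,2,3}; U {2,3,5}->{2,3}; V {2,3,4,5}->{3,4,5}
So after constraint 3: D(U) = {2,3}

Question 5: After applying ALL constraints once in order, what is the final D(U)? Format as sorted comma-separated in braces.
Answer: {2}

Derivation:
Constraint 1 (Y < V) on D(Y)={1,2,3} D(V)={1,2,3,4,5}: V {1,2,3,4,5}->{2,3,4,5}
Constraint 2 (X < V) on D(X)={1,2,3,4} D(V)={2,3,4,5}: no change
Constraint 3 (X + U = V) on D(X)={1,2,3,4} D(U)={2,3,5} D(V)={2,3,4,5}: X {1,2,3,4}->{1,2,3}; U {2,3,5}->{2,3}; V {2,3,4,5}->{3,4,5}
Constraint 4 (U < Y) on D(U)={2,3} D(Y)={1,2,3}: U {2,3}->{2}; Y {1,2,3}->{3}
So after all 4 constraints: D(U) = {2}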